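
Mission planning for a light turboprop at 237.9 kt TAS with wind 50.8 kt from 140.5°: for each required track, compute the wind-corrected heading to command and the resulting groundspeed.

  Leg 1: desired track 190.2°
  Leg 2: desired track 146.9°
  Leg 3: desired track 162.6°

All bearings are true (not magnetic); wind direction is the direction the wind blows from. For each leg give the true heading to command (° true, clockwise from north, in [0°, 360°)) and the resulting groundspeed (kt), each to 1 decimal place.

Leg 1: heading=180.8°, groundspeed=201.9 kt
Leg 2: heading=145.5°, groundspeed=187.3 kt
Leg 3: heading=158.0°, groundspeed=190.1 kt

Leg 1: desired track 190.2°; wind correction -9.4° → command heading 180.8°, groundspeed 201.9 kt
Leg 2: desired track 146.9°; wind correction -1.4° → command heading 145.5°, groundspeed 187.3 kt
Leg 3: desired track 162.6°; wind correction -4.6° → command heading 158.0°, groundspeed 190.1 kt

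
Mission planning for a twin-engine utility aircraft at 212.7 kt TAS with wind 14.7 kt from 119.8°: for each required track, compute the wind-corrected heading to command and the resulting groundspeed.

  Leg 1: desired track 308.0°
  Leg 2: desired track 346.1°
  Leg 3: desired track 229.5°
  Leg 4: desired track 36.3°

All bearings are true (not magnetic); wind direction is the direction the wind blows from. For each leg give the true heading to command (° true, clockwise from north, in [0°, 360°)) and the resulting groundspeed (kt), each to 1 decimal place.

Leg 1: desired track 308.0°; wind correction +0.6° → command heading 308.6°, groundspeed 227.2 kt
Leg 2: desired track 346.1°; wind correction +2.9° → command heading 349.0°, groundspeed 222.6 kt
Leg 3: desired track 229.5°; wind correction -3.7° → command heading 225.8°, groundspeed 217.2 kt
Leg 4: desired track 36.3°; wind correction +3.9° → command heading 40.2°, groundspeed 210.5 kt

Leg 1: heading=308.6°, groundspeed=227.2 kt
Leg 2: heading=349.0°, groundspeed=222.6 kt
Leg 3: heading=225.8°, groundspeed=217.2 kt
Leg 4: heading=40.2°, groundspeed=210.5 kt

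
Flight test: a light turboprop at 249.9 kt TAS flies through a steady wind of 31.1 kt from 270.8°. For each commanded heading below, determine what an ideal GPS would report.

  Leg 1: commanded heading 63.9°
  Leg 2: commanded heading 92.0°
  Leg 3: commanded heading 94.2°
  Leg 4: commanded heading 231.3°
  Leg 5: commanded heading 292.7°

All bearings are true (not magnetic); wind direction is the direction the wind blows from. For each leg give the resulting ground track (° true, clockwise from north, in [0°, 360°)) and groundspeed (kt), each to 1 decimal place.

Leg 1: heading 63.9°; drift +2.9° → track 66.8°, groundspeed 278.0 kt
Leg 2: heading 92.0°; drift -0.1° → track 91.9°, groundspeed 281.0 kt
Leg 3: heading 94.2°; drift -0.4° → track 93.8°, groundspeed 281.0 kt
Leg 4: heading 231.3°; drift -5.0° → track 226.3°, groundspeed 226.8 kt
Leg 5: heading 292.7°; drift +3.0° → track 295.7°, groundspeed 221.3 kt

Leg 1: track=66.8°, groundspeed=278.0 kt
Leg 2: track=91.9°, groundspeed=281.0 kt
Leg 3: track=93.8°, groundspeed=281.0 kt
Leg 4: track=226.3°, groundspeed=226.8 kt
Leg 5: track=295.7°, groundspeed=221.3 kt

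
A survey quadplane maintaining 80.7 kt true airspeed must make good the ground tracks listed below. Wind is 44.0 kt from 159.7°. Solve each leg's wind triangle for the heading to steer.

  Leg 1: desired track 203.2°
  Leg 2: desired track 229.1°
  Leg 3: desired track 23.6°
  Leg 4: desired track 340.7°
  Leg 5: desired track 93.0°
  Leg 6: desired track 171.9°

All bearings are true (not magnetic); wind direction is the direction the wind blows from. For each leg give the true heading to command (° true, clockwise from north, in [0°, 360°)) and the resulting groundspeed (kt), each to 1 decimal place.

Leg 1: desired track 203.2°; wind correction -22.0° → command heading 181.2°, groundspeed 42.9 kt
Leg 2: desired track 229.1°; wind correction -30.7° → command heading 198.4°, groundspeed 53.9 kt
Leg 3: desired track 23.6°; wind correction +22.2° → command heading 45.8°, groundspeed 106.4 kt
Leg 4: desired track 340.7°; wind correction +0.5° → command heading 341.2°, groundspeed 124.7 kt
Leg 5: desired track 93.0°; wind correction +30.1° → command heading 123.1°, groundspeed 52.4 kt
Leg 6: desired track 171.9°; wind correction -6.6° → command heading 165.3°, groundspeed 37.2 kt

Leg 1: heading=181.2°, groundspeed=42.9 kt
Leg 2: heading=198.4°, groundspeed=53.9 kt
Leg 3: heading=45.8°, groundspeed=106.4 kt
Leg 4: heading=341.2°, groundspeed=124.7 kt
Leg 5: heading=123.1°, groundspeed=52.4 kt
Leg 6: heading=165.3°, groundspeed=37.2 kt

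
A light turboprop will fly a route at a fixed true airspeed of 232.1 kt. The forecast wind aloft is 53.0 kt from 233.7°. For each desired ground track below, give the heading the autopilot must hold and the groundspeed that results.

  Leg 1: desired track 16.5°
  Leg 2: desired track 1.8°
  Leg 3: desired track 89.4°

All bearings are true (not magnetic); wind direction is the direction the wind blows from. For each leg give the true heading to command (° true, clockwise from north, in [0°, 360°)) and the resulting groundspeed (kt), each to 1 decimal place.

Leg 1: heading=8.6°, groundspeed=272.1 kt
Leg 2: heading=351.4°, groundspeed=261.0 kt
Leg 3: heading=97.1°, groundspeed=273.1 kt

Leg 1: desired track 16.5°; wind correction -7.9° → command heading 8.6°, groundspeed 272.1 kt
Leg 2: desired track 1.8°; wind correction -10.4° → command heading 351.4°, groundspeed 261.0 kt
Leg 3: desired track 89.4°; wind correction +7.7° → command heading 97.1°, groundspeed 273.1 kt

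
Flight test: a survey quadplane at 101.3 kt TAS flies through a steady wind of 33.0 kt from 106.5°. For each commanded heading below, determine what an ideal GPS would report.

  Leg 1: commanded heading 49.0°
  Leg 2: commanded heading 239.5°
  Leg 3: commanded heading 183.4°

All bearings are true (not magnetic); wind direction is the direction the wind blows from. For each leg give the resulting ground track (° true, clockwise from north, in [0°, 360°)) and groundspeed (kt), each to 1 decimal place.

Leg 1: track=30.6°, groundspeed=88.1 kt
Leg 2: track=250.5°, groundspeed=126.1 kt
Leg 3: track=202.3°, groundspeed=99.2 kt

Leg 1: heading 49.0°; drift -18.4° → track 30.6°, groundspeed 88.1 kt
Leg 2: heading 239.5°; drift +11.0° → track 250.5°, groundspeed 126.1 kt
Leg 3: heading 183.4°; drift +18.9° → track 202.3°, groundspeed 99.2 kt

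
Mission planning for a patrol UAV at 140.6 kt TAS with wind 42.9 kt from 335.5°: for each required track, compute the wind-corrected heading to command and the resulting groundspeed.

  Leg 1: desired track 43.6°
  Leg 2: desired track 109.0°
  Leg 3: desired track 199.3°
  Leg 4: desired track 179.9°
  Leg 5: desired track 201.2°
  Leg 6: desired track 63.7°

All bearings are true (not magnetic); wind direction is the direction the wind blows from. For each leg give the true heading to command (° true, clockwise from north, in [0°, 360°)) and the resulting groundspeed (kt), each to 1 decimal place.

Leg 1: heading=27.2°, groundspeed=118.8 kt
Leg 2: heading=96.2°, groundspeed=166.6 kt
Leg 3: heading=211.5°, groundspeed=168.4 kt
Leg 4: heading=187.1°, groundspeed=178.5 kt
Leg 5: heading=213.8°, groundspeed=167.2 kt
Leg 6: heading=45.9°, groundspeed=132.6 kt

Leg 1: desired track 43.6°; wind correction -16.4° → command heading 27.2°, groundspeed 118.8 kt
Leg 2: desired track 109.0°; wind correction -12.8° → command heading 96.2°, groundspeed 166.6 kt
Leg 3: desired track 199.3°; wind correction +12.2° → command heading 211.5°, groundspeed 168.4 kt
Leg 4: desired track 179.9°; wind correction +7.2° → command heading 187.1°, groundspeed 178.5 kt
Leg 5: desired track 201.2°; wind correction +12.6° → command heading 213.8°, groundspeed 167.2 kt
Leg 6: desired track 63.7°; wind correction -17.8° → command heading 45.9°, groundspeed 132.6 kt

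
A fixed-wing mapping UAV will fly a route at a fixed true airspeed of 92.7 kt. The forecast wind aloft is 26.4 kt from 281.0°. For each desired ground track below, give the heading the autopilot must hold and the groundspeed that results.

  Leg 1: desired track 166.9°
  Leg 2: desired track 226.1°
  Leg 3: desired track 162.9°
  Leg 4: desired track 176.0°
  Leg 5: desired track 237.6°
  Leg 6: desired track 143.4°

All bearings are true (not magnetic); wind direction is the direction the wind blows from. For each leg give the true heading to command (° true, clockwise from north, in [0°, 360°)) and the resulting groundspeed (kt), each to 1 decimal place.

Leg 1: desired track 166.9°; wind correction +15.1° → command heading 182.0°, groundspeed 100.3 kt
Leg 2: desired track 226.1°; wind correction +13.5° → command heading 239.6°, groundspeed 75.0 kt
Leg 3: desired track 162.9°; wind correction +14.5° → command heading 177.4°, groundspeed 102.2 kt
Leg 4: desired track 176.0°; wind correction +16.0° → command heading 192.0°, groundspeed 96.0 kt
Leg 5: desired track 237.6°; wind correction +11.3° → command heading 248.9°, groundspeed 71.7 kt
Leg 6: desired track 143.4°; wind correction +11.1° → command heading 154.5°, groundspeed 110.5 kt

Leg 1: heading=182.0°, groundspeed=100.3 kt
Leg 2: heading=239.6°, groundspeed=75.0 kt
Leg 3: heading=177.4°, groundspeed=102.2 kt
Leg 4: heading=192.0°, groundspeed=96.0 kt
Leg 5: heading=248.9°, groundspeed=71.7 kt
Leg 6: heading=154.5°, groundspeed=110.5 kt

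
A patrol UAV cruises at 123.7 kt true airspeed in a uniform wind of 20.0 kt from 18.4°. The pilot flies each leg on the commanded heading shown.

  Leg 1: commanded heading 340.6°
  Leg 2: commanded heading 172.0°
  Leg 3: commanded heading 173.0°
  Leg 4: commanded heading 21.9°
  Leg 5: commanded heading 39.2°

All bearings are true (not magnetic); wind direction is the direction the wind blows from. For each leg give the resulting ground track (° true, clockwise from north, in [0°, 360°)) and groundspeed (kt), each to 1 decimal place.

Leg 1: heading 340.6°; drift -6.5° → track 334.1°, groundspeed 108.6 kt
Leg 2: heading 172.0°; drift +3.6° → track 175.6°, groundspeed 141.9 kt
Leg 3: heading 173.0°; drift +3.5° → track 176.5°, groundspeed 142.0 kt
Leg 4: heading 21.9°; drift +0.7° → track 22.6°, groundspeed 103.7 kt
Leg 5: heading 39.2°; drift +3.9° → track 43.1°, groundspeed 105.2 kt

Leg 1: track=334.1°, groundspeed=108.6 kt
Leg 2: track=175.6°, groundspeed=141.9 kt
Leg 3: track=176.5°, groundspeed=142.0 kt
Leg 4: track=22.6°, groundspeed=103.7 kt
Leg 5: track=43.1°, groundspeed=105.2 kt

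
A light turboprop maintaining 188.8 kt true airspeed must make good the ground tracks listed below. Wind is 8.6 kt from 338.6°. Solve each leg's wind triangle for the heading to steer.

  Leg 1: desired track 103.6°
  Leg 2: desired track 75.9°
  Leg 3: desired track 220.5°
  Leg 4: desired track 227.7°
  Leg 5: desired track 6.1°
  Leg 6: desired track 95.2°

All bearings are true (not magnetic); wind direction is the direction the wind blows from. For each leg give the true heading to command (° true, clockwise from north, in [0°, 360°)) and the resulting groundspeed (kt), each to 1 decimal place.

Leg 1: heading=101.5°, groundspeed=193.6 kt
Leg 2: heading=73.3°, groundspeed=189.7 kt
Leg 3: heading=222.8°, groundspeed=192.7 kt
Leg 4: heading=230.1°, groundspeed=191.7 kt
Leg 5: heading=4.9°, groundspeed=181.1 kt
Leg 6: heading=92.9°, groundspeed=192.5 kt

Leg 1: desired track 103.6°; wind correction -2.1° → command heading 101.5°, groundspeed 193.6 kt
Leg 2: desired track 75.9°; wind correction -2.6° → command heading 73.3°, groundspeed 189.7 kt
Leg 3: desired track 220.5°; wind correction +2.3° → command heading 222.8°, groundspeed 192.7 kt
Leg 4: desired track 227.7°; wind correction +2.4° → command heading 230.1°, groundspeed 191.7 kt
Leg 5: desired track 6.1°; wind correction -1.2° → command heading 4.9°, groundspeed 181.1 kt
Leg 6: desired track 95.2°; wind correction -2.3° → command heading 92.9°, groundspeed 192.5 kt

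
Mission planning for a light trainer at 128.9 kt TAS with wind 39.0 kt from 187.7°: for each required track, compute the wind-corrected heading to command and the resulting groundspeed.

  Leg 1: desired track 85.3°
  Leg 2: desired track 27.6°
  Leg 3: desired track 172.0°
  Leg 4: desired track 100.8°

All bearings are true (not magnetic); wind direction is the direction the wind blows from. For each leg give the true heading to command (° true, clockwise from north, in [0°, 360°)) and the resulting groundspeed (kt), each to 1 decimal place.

Leg 1: desired track 85.3°; wind correction +17.2° → command heading 102.5°, groundspeed 131.5 kt
Leg 2: desired track 27.6°; wind correction +5.9° → command heading 33.5°, groundspeed 164.9 kt
Leg 3: desired track 172.0°; wind correction +4.7° → command heading 176.7°, groundspeed 90.9 kt
Leg 4: desired track 100.8°; wind correction +17.6° → command heading 118.4°, groundspeed 120.8 kt

Leg 1: heading=102.5°, groundspeed=131.5 kt
Leg 2: heading=33.5°, groundspeed=164.9 kt
Leg 3: heading=176.7°, groundspeed=90.9 kt
Leg 4: heading=118.4°, groundspeed=120.8 kt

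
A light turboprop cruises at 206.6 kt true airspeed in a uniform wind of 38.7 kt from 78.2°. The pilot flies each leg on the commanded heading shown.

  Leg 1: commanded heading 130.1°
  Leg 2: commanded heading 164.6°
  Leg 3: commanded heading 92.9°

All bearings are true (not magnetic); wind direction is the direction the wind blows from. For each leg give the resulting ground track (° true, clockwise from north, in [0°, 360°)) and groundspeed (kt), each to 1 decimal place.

Leg 1: heading 130.1°; drift +9.5° → track 139.6°, groundspeed 185.2 kt
Leg 2: heading 164.6°; drift +10.7° → track 175.3°, groundspeed 207.8 kt
Leg 3: heading 92.9°; drift +3.3° → track 96.2°, groundspeed 169.5 kt

Leg 1: track=139.6°, groundspeed=185.2 kt
Leg 2: track=175.3°, groundspeed=207.8 kt
Leg 3: track=96.2°, groundspeed=169.5 kt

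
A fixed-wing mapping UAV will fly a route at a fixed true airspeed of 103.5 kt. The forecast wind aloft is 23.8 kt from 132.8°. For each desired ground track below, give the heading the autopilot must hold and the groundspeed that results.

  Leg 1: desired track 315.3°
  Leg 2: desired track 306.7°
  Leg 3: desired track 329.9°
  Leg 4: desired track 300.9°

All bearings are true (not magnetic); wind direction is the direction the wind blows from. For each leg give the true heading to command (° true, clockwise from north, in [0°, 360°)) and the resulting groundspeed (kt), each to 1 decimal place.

Leg 1: desired track 315.3°; wind correction +0.6° → command heading 315.9°, groundspeed 127.3 kt
Leg 2: desired track 306.7°; wind correction -1.4° → command heading 305.3°, groundspeed 127.1 kt
Leg 3: desired track 329.9°; wind correction +3.9° → command heading 333.8°, groundspeed 126.0 kt
Leg 4: desired track 300.9°; wind correction -2.7° → command heading 298.2°, groundspeed 126.7 kt

Leg 1: heading=315.9°, groundspeed=127.3 kt
Leg 2: heading=305.3°, groundspeed=127.1 kt
Leg 3: heading=333.8°, groundspeed=126.0 kt
Leg 4: heading=298.2°, groundspeed=126.7 kt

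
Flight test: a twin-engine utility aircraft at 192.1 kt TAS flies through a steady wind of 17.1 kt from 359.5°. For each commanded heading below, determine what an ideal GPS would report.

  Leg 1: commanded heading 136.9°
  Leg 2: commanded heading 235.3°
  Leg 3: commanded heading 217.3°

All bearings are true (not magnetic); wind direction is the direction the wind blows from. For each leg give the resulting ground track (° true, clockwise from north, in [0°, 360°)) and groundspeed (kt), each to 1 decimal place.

Leg 1: track=140.1°, groundspeed=205.0 kt
Leg 2: track=231.3°, groundspeed=202.2 kt
Leg 3: track=214.4°, groundspeed=205.9 kt

Leg 1: heading 136.9°; drift +3.2° → track 140.1°, groundspeed 205.0 kt
Leg 2: heading 235.3°; drift -4.0° → track 231.3°, groundspeed 202.2 kt
Leg 3: heading 217.3°; drift -2.9° → track 214.4°, groundspeed 205.9 kt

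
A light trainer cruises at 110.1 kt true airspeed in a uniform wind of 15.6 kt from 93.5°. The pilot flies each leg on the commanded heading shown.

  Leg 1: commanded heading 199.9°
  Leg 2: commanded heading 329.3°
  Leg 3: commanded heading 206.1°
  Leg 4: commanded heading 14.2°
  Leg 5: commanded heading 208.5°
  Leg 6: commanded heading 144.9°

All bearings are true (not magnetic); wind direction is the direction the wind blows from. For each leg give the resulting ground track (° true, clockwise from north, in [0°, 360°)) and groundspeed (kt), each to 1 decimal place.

Leg 1: track=207.3°, groundspeed=115.5 kt
Leg 2: track=323.1°, groundspeed=119.6 kt
Leg 3: track=213.2°, groundspeed=117.0 kt
Leg 4: track=6.1°, groundspeed=108.3 kt
Leg 5: track=215.4°, groundspeed=117.5 kt
Leg 6: track=151.8°, groundspeed=101.1 kt

Leg 1: heading 199.9°; drift +7.4° → track 207.3°, groundspeed 115.5 kt
Leg 2: heading 329.3°; drift -6.2° → track 323.1°, groundspeed 119.6 kt
Leg 3: heading 206.1°; drift +7.1° → track 213.2°, groundspeed 117.0 kt
Leg 4: heading 14.2°; drift -8.1° → track 6.1°, groundspeed 108.3 kt
Leg 5: heading 208.5°; drift +6.9° → track 215.4°, groundspeed 117.5 kt
Leg 6: heading 144.9°; drift +6.9° → track 151.8°, groundspeed 101.1 kt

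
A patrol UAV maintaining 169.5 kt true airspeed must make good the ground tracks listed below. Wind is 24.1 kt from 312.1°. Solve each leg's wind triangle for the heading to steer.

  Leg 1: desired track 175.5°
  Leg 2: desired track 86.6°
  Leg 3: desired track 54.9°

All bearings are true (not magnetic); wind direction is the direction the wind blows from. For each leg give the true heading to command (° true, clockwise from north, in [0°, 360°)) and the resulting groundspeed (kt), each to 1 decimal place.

Leg 1: heading=181.1°, groundspeed=186.2 kt
Leg 2: heading=80.8°, groundspeed=185.5 kt
Leg 3: heading=46.9°, groundspeed=173.2 kt

Leg 1: desired track 175.5°; wind correction +5.6° → command heading 181.1°, groundspeed 186.2 kt
Leg 2: desired track 86.6°; wind correction -5.8° → command heading 80.8°, groundspeed 185.5 kt
Leg 3: desired track 54.9°; wind correction -8.0° → command heading 46.9°, groundspeed 173.2 kt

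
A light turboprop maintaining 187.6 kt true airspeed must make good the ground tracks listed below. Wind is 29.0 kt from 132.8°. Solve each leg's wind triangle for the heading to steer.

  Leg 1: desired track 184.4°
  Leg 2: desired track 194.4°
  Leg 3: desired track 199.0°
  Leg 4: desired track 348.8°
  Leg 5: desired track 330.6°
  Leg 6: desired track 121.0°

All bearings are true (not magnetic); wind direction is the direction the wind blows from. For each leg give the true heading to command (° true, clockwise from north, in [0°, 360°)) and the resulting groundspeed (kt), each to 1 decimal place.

Leg 1: heading=177.4°, groundspeed=168.2 kt
Leg 2: heading=186.6°, groundspeed=172.1 kt
Leg 3: heading=190.9°, groundspeed=174.0 kt
Leg 4: heading=354.0°, groundspeed=210.3 kt
Leg 5: heading=333.3°, groundspeed=215.0 kt
Leg 6: heading=122.8°, groundspeed=159.1 kt

Leg 1: desired track 184.4°; wind correction -7.0° → command heading 177.4°, groundspeed 168.2 kt
Leg 2: desired track 194.4°; wind correction -7.8° → command heading 186.6°, groundspeed 172.1 kt
Leg 3: desired track 199.0°; wind correction -8.1° → command heading 190.9°, groundspeed 174.0 kt
Leg 4: desired track 348.8°; wind correction +5.2° → command heading 354.0°, groundspeed 210.3 kt
Leg 5: desired track 330.6°; wind correction +2.7° → command heading 333.3°, groundspeed 215.0 kt
Leg 6: desired track 121.0°; wind correction +1.8° → command heading 122.8°, groundspeed 159.1 kt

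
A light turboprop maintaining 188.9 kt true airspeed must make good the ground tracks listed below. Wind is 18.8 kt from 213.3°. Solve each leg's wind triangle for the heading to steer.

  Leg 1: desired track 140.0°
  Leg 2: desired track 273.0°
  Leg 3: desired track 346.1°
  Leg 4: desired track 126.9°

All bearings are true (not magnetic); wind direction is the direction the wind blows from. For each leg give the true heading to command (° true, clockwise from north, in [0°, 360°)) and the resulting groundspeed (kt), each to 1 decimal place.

Leg 1: heading=145.5°, groundspeed=182.6 kt
Leg 2: heading=268.1°, groundspeed=178.7 kt
Leg 3: heading=341.9°, groundspeed=201.2 kt
Leg 4: heading=132.6°, groundspeed=186.8 kt

Leg 1: desired track 140.0°; wind correction +5.5° → command heading 145.5°, groundspeed 182.6 kt
Leg 2: desired track 273.0°; wind correction -4.9° → command heading 268.1°, groundspeed 178.7 kt
Leg 3: desired track 346.1°; wind correction -4.2° → command heading 341.9°, groundspeed 201.2 kt
Leg 4: desired track 126.9°; wind correction +5.7° → command heading 132.6°, groundspeed 186.8 kt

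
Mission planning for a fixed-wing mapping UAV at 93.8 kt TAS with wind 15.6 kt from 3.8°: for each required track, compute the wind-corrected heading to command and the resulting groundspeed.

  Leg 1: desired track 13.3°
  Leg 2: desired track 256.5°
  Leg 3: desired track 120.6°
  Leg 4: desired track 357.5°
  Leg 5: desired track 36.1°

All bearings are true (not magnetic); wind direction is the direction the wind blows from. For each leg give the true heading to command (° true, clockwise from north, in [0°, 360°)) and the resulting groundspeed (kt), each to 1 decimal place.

Leg 1: heading=11.7°, groundspeed=78.4 kt
Leg 2: heading=265.6°, groundspeed=97.2 kt
Leg 3: heading=112.1°, groundspeed=99.8 kt
Leg 4: heading=358.5°, groundspeed=78.3 kt
Leg 5: heading=31.0°, groundspeed=80.2 kt

Leg 1: desired track 13.3°; wind correction -1.6° → command heading 11.7°, groundspeed 78.4 kt
Leg 2: desired track 256.5°; wind correction +9.1° → command heading 265.6°, groundspeed 97.2 kt
Leg 3: desired track 120.6°; wind correction -8.5° → command heading 112.1°, groundspeed 99.8 kt
Leg 4: desired track 357.5°; wind correction +1.0° → command heading 358.5°, groundspeed 78.3 kt
Leg 5: desired track 36.1°; wind correction -5.1° → command heading 31.0°, groundspeed 80.2 kt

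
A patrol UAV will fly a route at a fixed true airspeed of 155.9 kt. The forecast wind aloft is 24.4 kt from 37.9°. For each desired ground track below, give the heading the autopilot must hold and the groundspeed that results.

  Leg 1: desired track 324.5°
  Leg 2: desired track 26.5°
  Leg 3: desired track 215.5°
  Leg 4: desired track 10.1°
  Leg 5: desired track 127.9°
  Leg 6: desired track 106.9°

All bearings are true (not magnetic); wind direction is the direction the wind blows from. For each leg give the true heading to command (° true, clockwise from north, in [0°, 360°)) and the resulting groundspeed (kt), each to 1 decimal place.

Leg 1: desired track 324.5°; wind correction +8.6° → command heading 333.1°, groundspeed 147.2 kt
Leg 2: desired track 26.5°; wind correction +1.8° → command heading 28.3°, groundspeed 131.9 kt
Leg 3: desired track 215.5°; wind correction -0.4° → command heading 215.1°, groundspeed 180.3 kt
Leg 4: desired track 10.1°; wind correction +4.2° → command heading 14.3°, groundspeed 133.9 kt
Leg 5: desired track 127.9°; wind correction -9.0° → command heading 118.9°, groundspeed 154.0 kt
Leg 6: desired track 106.9°; wind correction -8.4° → command heading 98.5°, groundspeed 145.5 kt

Leg 1: heading=333.1°, groundspeed=147.2 kt
Leg 2: heading=28.3°, groundspeed=131.9 kt
Leg 3: heading=215.1°, groundspeed=180.3 kt
Leg 4: heading=14.3°, groundspeed=133.9 kt
Leg 5: heading=118.9°, groundspeed=154.0 kt
Leg 6: heading=98.5°, groundspeed=145.5 kt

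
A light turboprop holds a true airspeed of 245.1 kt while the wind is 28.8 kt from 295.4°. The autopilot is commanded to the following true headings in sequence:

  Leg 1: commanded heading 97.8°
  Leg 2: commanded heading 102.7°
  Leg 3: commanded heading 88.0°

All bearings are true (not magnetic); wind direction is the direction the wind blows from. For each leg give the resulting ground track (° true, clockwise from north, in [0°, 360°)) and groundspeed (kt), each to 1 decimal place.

Leg 1: heading 97.8°; drift +1.8° → track 99.6°, groundspeed 272.7 kt
Leg 2: heading 102.7°; drift +1.3° → track 104.0°, groundspeed 273.3 kt
Leg 3: heading 88.0°; drift +2.8° → track 90.8°, groundspeed 271.0 kt

Leg 1: track=99.6°, groundspeed=272.7 kt
Leg 2: track=104.0°, groundspeed=273.3 kt
Leg 3: track=90.8°, groundspeed=271.0 kt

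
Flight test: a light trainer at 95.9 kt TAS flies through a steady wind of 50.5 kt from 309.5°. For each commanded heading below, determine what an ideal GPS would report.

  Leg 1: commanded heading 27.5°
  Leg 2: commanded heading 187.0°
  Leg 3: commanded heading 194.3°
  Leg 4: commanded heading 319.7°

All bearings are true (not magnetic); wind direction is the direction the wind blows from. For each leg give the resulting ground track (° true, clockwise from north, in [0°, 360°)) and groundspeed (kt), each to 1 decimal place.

Leg 1: track=57.5°, groundspeed=98.7 kt
Leg 2: track=167.9°, groundspeed=130.2 kt
Leg 3: track=173.0°, groundspeed=126.0 kt
Leg 4: track=330.7°, groundspeed=47.1 kt

Leg 1: heading 27.5°; drift +30.0° → track 57.5°, groundspeed 98.7 kt
Leg 2: heading 187.0°; drift -19.1° → track 167.9°, groundspeed 130.2 kt
Leg 3: heading 194.3°; drift -21.3° → track 173.0°, groundspeed 126.0 kt
Leg 4: heading 319.7°; drift +11.0° → track 330.7°, groundspeed 47.1 kt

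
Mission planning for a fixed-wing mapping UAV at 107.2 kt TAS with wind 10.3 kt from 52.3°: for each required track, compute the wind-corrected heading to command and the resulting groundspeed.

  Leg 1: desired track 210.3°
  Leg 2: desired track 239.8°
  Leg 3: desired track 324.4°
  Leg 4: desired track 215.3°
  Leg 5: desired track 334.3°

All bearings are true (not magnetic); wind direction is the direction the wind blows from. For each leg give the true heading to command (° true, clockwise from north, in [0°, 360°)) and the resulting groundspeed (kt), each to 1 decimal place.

Leg 1: heading=208.2°, groundspeed=116.7 kt
Leg 2: heading=240.5°, groundspeed=117.4 kt
Leg 3: heading=329.9°, groundspeed=106.3 kt
Leg 4: heading=213.7°, groundspeed=117.0 kt
Leg 5: heading=339.7°, groundspeed=104.6 kt

Leg 1: desired track 210.3°; wind correction -2.1° → command heading 208.2°, groundspeed 116.7 kt
Leg 2: desired track 239.8°; wind correction +0.7° → command heading 240.5°, groundspeed 117.4 kt
Leg 3: desired track 324.4°; wind correction +5.5° → command heading 329.9°, groundspeed 106.3 kt
Leg 4: desired track 215.3°; wind correction -1.6° → command heading 213.7°, groundspeed 117.0 kt
Leg 5: desired track 334.3°; wind correction +5.4° → command heading 339.7°, groundspeed 104.6 kt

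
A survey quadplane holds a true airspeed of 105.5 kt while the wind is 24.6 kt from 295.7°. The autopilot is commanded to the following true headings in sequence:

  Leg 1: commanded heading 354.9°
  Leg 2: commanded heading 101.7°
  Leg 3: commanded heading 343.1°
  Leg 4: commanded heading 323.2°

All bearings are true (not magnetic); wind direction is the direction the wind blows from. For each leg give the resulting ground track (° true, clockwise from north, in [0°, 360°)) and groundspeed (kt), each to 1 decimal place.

Leg 1: heading 354.9°; drift +12.8° → track 7.7°, groundspeed 95.3 kt
Leg 2: heading 101.7°; drift +2.6° → track 104.3°, groundspeed 129.5 kt
Leg 3: heading 343.1°; drift +11.5° → track 354.6°, groundspeed 90.7 kt
Leg 4: heading 323.2°; drift +7.7° → track 330.9°, groundspeed 84.4 kt

Leg 1: track=7.7°, groundspeed=95.3 kt
Leg 2: track=104.3°, groundspeed=129.5 kt
Leg 3: track=354.6°, groundspeed=90.7 kt
Leg 4: track=330.9°, groundspeed=84.4 kt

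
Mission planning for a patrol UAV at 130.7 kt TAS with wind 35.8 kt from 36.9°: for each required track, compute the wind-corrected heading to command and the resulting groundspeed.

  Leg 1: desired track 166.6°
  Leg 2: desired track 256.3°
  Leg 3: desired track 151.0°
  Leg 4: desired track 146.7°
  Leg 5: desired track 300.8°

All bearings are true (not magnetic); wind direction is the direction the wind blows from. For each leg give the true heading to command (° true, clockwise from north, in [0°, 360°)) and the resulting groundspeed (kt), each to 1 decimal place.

Leg 1: heading=154.4°, groundspeed=150.6 kt
Leg 2: heading=266.3°, groundspeed=156.4 kt
Leg 3: heading=136.5°, groundspeed=141.2 kt
Leg 4: heading=131.8°, groundspeed=138.4 kt
Leg 5: heading=316.6°, groundspeed=129.6 kt

Leg 1: desired track 166.6°; wind correction -12.2° → command heading 154.4°, groundspeed 150.6 kt
Leg 2: desired track 256.3°; wind correction +10.0° → command heading 266.3°, groundspeed 156.4 kt
Leg 3: desired track 151.0°; wind correction -14.5° → command heading 136.5°, groundspeed 141.2 kt
Leg 4: desired track 146.7°; wind correction -14.9° → command heading 131.8°, groundspeed 138.4 kt
Leg 5: desired track 300.8°; wind correction +15.8° → command heading 316.6°, groundspeed 129.6 kt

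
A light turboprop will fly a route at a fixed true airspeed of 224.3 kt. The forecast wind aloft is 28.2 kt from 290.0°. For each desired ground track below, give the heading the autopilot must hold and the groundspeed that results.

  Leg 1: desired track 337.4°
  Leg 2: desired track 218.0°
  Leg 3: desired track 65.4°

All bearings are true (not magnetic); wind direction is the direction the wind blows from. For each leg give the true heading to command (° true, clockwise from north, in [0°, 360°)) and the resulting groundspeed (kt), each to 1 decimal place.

Leg 1: desired track 337.4°; wind correction -5.3° → command heading 332.1°, groundspeed 204.2 kt
Leg 2: desired track 218.0°; wind correction +6.9° → command heading 224.9°, groundspeed 214.0 kt
Leg 3: desired track 65.4°; wind correction -5.1° → command heading 60.3°, groundspeed 243.5 kt

Leg 1: heading=332.1°, groundspeed=204.2 kt
Leg 2: heading=224.9°, groundspeed=214.0 kt
Leg 3: heading=60.3°, groundspeed=243.5 kt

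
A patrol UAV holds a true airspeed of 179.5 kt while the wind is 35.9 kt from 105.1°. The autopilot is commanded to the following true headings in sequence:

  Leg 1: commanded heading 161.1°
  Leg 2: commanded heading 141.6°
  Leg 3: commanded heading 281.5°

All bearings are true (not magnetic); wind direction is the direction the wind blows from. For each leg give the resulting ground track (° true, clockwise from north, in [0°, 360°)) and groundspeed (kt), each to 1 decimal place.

Leg 1: heading 161.1°; drift +10.6° → track 171.7°, groundspeed 162.2 kt
Leg 2: heading 141.6°; drift +8.1° → track 149.7°, groundspeed 152.1 kt
Leg 3: heading 281.5°; drift +0.6° → track 282.1°, groundspeed 215.3 kt

Leg 1: track=171.7°, groundspeed=162.2 kt
Leg 2: track=149.7°, groundspeed=152.1 kt
Leg 3: track=282.1°, groundspeed=215.3 kt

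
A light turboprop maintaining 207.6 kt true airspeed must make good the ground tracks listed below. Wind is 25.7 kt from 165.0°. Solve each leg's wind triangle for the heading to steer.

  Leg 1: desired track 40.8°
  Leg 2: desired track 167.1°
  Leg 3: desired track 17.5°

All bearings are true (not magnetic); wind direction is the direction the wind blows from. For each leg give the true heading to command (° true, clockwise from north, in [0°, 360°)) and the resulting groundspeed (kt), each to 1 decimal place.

Leg 1: heading=46.7°, groundspeed=221.0 kt
Leg 2: heading=166.8°, groundspeed=181.9 kt
Leg 3: heading=21.3°, groundspeed=228.8 kt

Leg 1: desired track 40.8°; wind correction +5.9° → command heading 46.7°, groundspeed 221.0 kt
Leg 2: desired track 167.1°; wind correction -0.3° → command heading 166.8°, groundspeed 181.9 kt
Leg 3: desired track 17.5°; wind correction +3.8° → command heading 21.3°, groundspeed 228.8 kt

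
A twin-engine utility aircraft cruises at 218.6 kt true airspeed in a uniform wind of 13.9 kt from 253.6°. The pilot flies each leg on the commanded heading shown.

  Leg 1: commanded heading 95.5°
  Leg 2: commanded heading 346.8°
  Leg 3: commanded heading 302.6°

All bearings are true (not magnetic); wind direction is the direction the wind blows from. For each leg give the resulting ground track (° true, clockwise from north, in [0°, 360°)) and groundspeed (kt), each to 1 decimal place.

Leg 1: track=94.2°, groundspeed=231.6 kt
Leg 2: track=350.4°, groundspeed=219.8 kt
Leg 3: track=305.5°, groundspeed=209.7 kt

Leg 1: heading 95.5°; drift -1.3° → track 94.2°, groundspeed 231.6 kt
Leg 2: heading 346.8°; drift +3.6° → track 350.4°, groundspeed 219.8 kt
Leg 3: heading 302.6°; drift +2.9° → track 305.5°, groundspeed 209.7 kt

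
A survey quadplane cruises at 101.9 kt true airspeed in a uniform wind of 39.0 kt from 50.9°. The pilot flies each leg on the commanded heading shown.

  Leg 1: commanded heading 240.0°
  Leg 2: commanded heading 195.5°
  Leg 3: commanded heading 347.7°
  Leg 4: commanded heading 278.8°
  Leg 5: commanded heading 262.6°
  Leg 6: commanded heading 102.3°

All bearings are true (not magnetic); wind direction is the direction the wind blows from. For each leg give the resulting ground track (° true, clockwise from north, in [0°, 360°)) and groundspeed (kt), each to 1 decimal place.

Leg 1: track=237.5°, groundspeed=140.5 kt
Leg 2: track=205.1°, groundspeed=135.6 kt
Leg 3: track=325.3°, groundspeed=91.2 kt
Leg 4: track=266.1°, groundspeed=131.3 kt
Leg 5: track=254.0°, groundspeed=136.6 kt
Leg 6: track=123.8°, groundspeed=83.3 kt

Leg 1: heading 240.0°; drift -2.5° → track 237.5°, groundspeed 140.5 kt
Leg 2: heading 195.5°; drift +9.6° → track 205.1°, groundspeed 135.6 kt
Leg 3: heading 347.7°; drift -22.4° → track 325.3°, groundspeed 91.2 kt
Leg 4: heading 278.8°; drift -12.7° → track 266.1°, groundspeed 131.3 kt
Leg 5: heading 262.6°; drift -8.6° → track 254.0°, groundspeed 136.6 kt
Leg 6: heading 102.3°; drift +21.5° → track 123.8°, groundspeed 83.3 kt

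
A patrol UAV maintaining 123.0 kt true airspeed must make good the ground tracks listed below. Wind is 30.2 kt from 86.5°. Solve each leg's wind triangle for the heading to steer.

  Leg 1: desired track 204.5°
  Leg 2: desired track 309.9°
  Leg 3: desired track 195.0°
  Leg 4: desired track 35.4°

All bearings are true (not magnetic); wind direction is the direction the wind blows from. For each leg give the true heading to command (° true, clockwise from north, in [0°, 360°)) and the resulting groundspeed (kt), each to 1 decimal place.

Leg 1: heading=192.0°, groundspeed=134.3 kt
Leg 2: heading=319.6°, groundspeed=143.2 kt
Leg 3: heading=181.5°, groundspeed=129.2 kt
Leg 4: heading=46.4°, groundspeed=101.8 kt

Leg 1: desired track 204.5°; wind correction -12.5° → command heading 192.0°, groundspeed 134.3 kt
Leg 2: desired track 309.9°; wind correction +9.7° → command heading 319.6°, groundspeed 143.2 kt
Leg 3: desired track 195.0°; wind correction -13.5° → command heading 181.5°, groundspeed 129.2 kt
Leg 4: desired track 35.4°; wind correction +11.0° → command heading 46.4°, groundspeed 101.8 kt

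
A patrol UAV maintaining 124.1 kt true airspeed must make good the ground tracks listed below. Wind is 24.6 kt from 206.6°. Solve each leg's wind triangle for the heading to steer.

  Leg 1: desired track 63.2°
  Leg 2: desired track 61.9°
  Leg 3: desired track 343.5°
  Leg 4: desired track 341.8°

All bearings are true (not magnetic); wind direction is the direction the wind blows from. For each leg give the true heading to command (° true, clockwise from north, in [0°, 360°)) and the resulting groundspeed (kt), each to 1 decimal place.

Leg 1: heading=70.0°, groundspeed=143.0 kt
Leg 2: heading=68.5°, groundspeed=143.4 kt
Leg 3: heading=335.7°, groundspeed=140.9 kt
Leg 4: heading=333.8°, groundspeed=140.3 kt

Leg 1: desired track 63.2°; wind correction +6.8° → command heading 70.0°, groundspeed 143.0 kt
Leg 2: desired track 61.9°; wind correction +6.6° → command heading 68.5°, groundspeed 143.4 kt
Leg 3: desired track 343.5°; wind correction -7.8° → command heading 335.7°, groundspeed 140.9 kt
Leg 4: desired track 341.8°; wind correction -8.0° → command heading 333.8°, groundspeed 140.3 kt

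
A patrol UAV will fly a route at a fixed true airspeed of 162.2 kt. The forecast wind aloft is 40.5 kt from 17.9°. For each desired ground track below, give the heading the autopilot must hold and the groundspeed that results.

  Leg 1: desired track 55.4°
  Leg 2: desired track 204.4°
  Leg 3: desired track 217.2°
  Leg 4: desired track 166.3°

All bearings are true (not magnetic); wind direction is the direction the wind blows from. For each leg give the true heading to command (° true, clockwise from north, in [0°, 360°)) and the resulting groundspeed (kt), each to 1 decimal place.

Leg 1: heading=46.7°, groundspeed=128.2 kt
Leg 2: heading=206.0°, groundspeed=202.4 kt
Leg 3: heading=221.9°, groundspeed=199.9 kt
Leg 4: heading=158.8°, groundspeed=195.3 kt

Leg 1: desired track 55.4°; wind correction -8.7° → command heading 46.7°, groundspeed 128.2 kt
Leg 2: desired track 204.4°; wind correction +1.6° → command heading 206.0°, groundspeed 202.4 kt
Leg 3: desired track 217.2°; wind correction +4.7° → command heading 221.9°, groundspeed 199.9 kt
Leg 4: desired track 166.3°; wind correction -7.5° → command heading 158.8°, groundspeed 195.3 kt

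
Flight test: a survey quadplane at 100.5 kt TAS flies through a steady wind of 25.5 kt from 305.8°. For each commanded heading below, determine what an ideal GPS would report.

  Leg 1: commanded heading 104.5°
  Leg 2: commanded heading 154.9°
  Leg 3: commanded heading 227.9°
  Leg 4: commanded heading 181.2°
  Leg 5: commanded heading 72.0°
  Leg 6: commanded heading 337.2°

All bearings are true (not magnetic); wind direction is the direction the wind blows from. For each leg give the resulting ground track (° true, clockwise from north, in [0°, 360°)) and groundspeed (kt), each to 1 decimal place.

Leg 1: heading 104.5°; drift +4.3° → track 108.8°, groundspeed 124.6 kt
Leg 2: heading 154.9°; drift -5.8° → track 149.1°, groundspeed 123.4 kt
Leg 3: heading 227.9°; drift -14.7° → track 213.2°, groundspeed 98.4 kt
Leg 4: heading 181.2°; drift -10.3° → track 170.9°, groundspeed 116.9 kt
Leg 5: heading 72.0°; drift +10.1° → track 82.1°, groundspeed 117.4 kt
Leg 6: heading 337.2°; drift +9.6° → track 346.8°, groundspeed 79.8 kt

Leg 1: track=108.8°, groundspeed=124.6 kt
Leg 2: track=149.1°, groundspeed=123.4 kt
Leg 3: track=213.2°, groundspeed=98.4 kt
Leg 4: track=170.9°, groundspeed=116.9 kt
Leg 5: track=82.1°, groundspeed=117.4 kt
Leg 6: track=346.8°, groundspeed=79.8 kt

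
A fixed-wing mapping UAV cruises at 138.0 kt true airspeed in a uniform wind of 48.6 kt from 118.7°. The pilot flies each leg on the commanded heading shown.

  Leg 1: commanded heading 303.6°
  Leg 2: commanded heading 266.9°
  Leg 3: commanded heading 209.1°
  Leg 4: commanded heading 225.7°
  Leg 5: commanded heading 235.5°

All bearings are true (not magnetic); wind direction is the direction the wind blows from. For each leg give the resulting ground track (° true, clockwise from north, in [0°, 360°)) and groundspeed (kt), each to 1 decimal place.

Leg 1: track=302.3°, groundspeed=186.5 kt
Leg 2: track=275.0°, groundspeed=181.1 kt
Leg 3: track=228.5°, groundspeed=146.6 kt
Leg 4: track=242.7°, groundspeed=159.1 kt
Leg 5: track=250.7°, groundspeed=165.7 kt

Leg 1: heading 303.6°; drift -1.3° → track 302.3°, groundspeed 186.5 kt
Leg 2: heading 266.9°; drift +8.1° → track 275.0°, groundspeed 181.1 kt
Leg 3: heading 209.1°; drift +19.4° → track 228.5°, groundspeed 146.6 kt
Leg 4: heading 225.7°; drift +17.0° → track 242.7°, groundspeed 159.1 kt
Leg 5: heading 235.5°; drift +15.2° → track 250.7°, groundspeed 165.7 kt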